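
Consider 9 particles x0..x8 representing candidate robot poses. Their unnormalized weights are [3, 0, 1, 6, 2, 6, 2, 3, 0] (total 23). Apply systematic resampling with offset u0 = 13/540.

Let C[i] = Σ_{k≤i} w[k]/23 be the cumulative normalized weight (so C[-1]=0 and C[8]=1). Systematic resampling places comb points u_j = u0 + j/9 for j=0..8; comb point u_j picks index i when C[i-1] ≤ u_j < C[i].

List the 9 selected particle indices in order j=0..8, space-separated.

C = [3/23, 3/23, 4/23, 10/23, 12/23, 18/23, 20/23, 1, 1]
j=0: u_0=13/540 ∈ [0, 3/23) → index 0
j=1: u_1=73/540 ∈ [3/23, 4/23) → index 2
j=2: u_2=133/540 ∈ [4/23, 10/23) → index 3
j=3: u_3=193/540 ∈ [4/23, 10/23) → index 3
j=4: u_4=253/540 ∈ [10/23, 12/23) → index 4
j=5: u_5=313/540 ∈ [12/23, 18/23) → index 5
j=6: u_6=373/540 ∈ [12/23, 18/23) → index 5
j=7: u_7=433/540 ∈ [18/23, 20/23) → index 6
j=8: u_8=493/540 ∈ [20/23, 1) → index 7

0 2 3 3 4 5 5 6 7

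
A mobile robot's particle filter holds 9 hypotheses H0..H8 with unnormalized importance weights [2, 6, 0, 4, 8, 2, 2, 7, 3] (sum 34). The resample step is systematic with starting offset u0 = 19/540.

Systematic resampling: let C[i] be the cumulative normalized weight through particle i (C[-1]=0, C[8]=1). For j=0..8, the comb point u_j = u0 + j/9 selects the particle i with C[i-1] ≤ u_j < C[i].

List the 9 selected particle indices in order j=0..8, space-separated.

0 1 3 4 4 5 6 7 8

C = [1/17, 4/17, 4/17, 6/17, 10/17, 11/17, 12/17, 31/34, 1]
j=0: u_0=19/540 ∈ [0, 1/17) → index 0
j=1: u_1=79/540 ∈ [1/17, 4/17) → index 1
j=2: u_2=139/540 ∈ [4/17, 6/17) → index 3
j=3: u_3=199/540 ∈ [6/17, 10/17) → index 4
j=4: u_4=259/540 ∈ [6/17, 10/17) → index 4
j=5: u_5=319/540 ∈ [10/17, 11/17) → index 5
j=6: u_6=379/540 ∈ [11/17, 12/17) → index 6
j=7: u_7=439/540 ∈ [12/17, 31/34) → index 7
j=8: u_8=499/540 ∈ [31/34, 1) → index 8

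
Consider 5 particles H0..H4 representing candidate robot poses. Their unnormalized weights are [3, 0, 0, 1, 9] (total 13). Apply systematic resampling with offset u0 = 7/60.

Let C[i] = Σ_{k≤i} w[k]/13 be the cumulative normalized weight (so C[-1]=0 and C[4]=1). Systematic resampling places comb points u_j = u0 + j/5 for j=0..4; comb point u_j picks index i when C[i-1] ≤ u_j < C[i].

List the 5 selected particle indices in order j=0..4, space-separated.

0 4 4 4 4

C = [3/13, 3/13, 3/13, 4/13, 1]
j=0: u_0=7/60 ∈ [0, 3/13) → index 0
j=1: u_1=19/60 ∈ [4/13, 1) → index 4
j=2: u_2=31/60 ∈ [4/13, 1) → index 4
j=3: u_3=43/60 ∈ [4/13, 1) → index 4
j=4: u_4=11/12 ∈ [4/13, 1) → index 4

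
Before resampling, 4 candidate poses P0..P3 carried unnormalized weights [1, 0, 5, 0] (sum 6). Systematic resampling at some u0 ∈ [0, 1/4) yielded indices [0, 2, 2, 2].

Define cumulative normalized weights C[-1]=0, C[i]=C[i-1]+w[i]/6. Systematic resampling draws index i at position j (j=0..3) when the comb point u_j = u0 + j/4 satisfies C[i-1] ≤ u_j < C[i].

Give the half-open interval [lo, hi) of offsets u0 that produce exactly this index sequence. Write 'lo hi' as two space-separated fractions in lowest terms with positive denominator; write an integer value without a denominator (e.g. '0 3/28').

0 1/6

C = [1/6, 1/6, 1, 1]
j=0 picked index 0: u0 ∈ [0, 1/6)
j=1 picked index 2: u0 ∈ [-1/12, 3/4)
j=2 picked index 2: u0 ∈ [-1/3, 1/2)
j=3 picked index 2: u0 ∈ [-7/12, 1/4)
intersection: [0, 1/6)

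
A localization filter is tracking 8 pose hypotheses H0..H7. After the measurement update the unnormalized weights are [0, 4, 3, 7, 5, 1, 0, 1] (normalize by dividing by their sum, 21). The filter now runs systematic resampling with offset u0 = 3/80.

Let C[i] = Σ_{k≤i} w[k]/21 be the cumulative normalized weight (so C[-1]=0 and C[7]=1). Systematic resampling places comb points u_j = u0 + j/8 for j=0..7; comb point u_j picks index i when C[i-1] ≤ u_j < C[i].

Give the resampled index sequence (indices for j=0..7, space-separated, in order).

1 1 2 3 3 3 4 5

C = [0, 4/21, 1/3, 2/3, 19/21, 20/21, 20/21, 1]
j=0: u_0=3/80 ∈ [0, 4/21) → index 1
j=1: u_1=13/80 ∈ [0, 4/21) → index 1
j=2: u_2=23/80 ∈ [4/21, 1/3) → index 2
j=3: u_3=33/80 ∈ [1/3, 2/3) → index 3
j=4: u_4=43/80 ∈ [1/3, 2/3) → index 3
j=5: u_5=53/80 ∈ [1/3, 2/3) → index 3
j=6: u_6=63/80 ∈ [2/3, 19/21) → index 4
j=7: u_7=73/80 ∈ [19/21, 20/21) → index 5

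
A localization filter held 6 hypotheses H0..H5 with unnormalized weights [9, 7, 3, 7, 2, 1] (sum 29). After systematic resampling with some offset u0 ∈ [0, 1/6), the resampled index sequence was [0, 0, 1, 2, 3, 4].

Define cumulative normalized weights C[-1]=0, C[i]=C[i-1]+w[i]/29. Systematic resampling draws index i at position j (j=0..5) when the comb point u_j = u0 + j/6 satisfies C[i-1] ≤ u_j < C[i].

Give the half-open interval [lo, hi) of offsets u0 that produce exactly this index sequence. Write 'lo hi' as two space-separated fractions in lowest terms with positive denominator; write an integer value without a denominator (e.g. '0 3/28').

C = [9/29, 16/29, 19/29, 26/29, 28/29, 1]
j=0 picked index 0: u0 ∈ [0, 9/29)
j=1 picked index 0: u0 ∈ [-1/6, 25/174)
j=2 picked index 1: u0 ∈ [-2/87, 19/87)
j=3 picked index 2: u0 ∈ [3/58, 9/58)
j=4 picked index 3: u0 ∈ [-1/87, 20/87)
j=5 picked index 4: u0 ∈ [11/174, 23/174)
intersection: [11/174, 23/174)

11/174 23/174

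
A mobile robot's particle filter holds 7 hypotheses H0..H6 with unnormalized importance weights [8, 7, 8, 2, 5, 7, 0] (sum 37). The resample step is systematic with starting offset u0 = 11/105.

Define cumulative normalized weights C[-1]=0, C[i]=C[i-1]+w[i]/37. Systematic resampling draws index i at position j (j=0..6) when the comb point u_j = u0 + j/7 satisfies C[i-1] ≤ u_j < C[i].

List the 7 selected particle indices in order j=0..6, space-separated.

C = [8/37, 15/37, 23/37, 25/37, 30/37, 1, 1]
j=0: u_0=11/105 ∈ [0, 8/37) → index 0
j=1: u_1=26/105 ∈ [8/37, 15/37) → index 1
j=2: u_2=41/105 ∈ [8/37, 15/37) → index 1
j=3: u_3=8/15 ∈ [15/37, 23/37) → index 2
j=4: u_4=71/105 ∈ [25/37, 30/37) → index 4
j=5: u_5=86/105 ∈ [30/37, 1) → index 5
j=6: u_6=101/105 ∈ [30/37, 1) → index 5

0 1 1 2 4 5 5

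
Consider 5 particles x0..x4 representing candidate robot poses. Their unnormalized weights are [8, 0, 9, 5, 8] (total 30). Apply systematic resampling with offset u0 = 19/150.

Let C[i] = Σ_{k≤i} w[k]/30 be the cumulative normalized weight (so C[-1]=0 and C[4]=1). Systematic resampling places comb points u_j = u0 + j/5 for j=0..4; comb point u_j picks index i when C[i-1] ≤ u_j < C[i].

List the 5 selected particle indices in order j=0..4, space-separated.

0 2 2 3 4

C = [4/15, 4/15, 17/30, 11/15, 1]
j=0: u_0=19/150 ∈ [0, 4/15) → index 0
j=1: u_1=49/150 ∈ [4/15, 17/30) → index 2
j=2: u_2=79/150 ∈ [4/15, 17/30) → index 2
j=3: u_3=109/150 ∈ [17/30, 11/15) → index 3
j=4: u_4=139/150 ∈ [11/15, 1) → index 4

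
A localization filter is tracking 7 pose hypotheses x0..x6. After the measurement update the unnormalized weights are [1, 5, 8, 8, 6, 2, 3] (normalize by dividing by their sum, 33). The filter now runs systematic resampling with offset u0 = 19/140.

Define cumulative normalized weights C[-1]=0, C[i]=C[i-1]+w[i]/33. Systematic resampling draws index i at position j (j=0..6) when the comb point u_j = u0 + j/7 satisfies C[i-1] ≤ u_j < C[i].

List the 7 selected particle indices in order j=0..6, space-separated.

1 2 2 3 4 5 6

C = [1/33, 2/11, 14/33, 2/3, 28/33, 10/11, 1]
j=0: u_0=19/140 ∈ [1/33, 2/11) → index 1
j=1: u_1=39/140 ∈ [2/11, 14/33) → index 2
j=2: u_2=59/140 ∈ [2/11, 14/33) → index 2
j=3: u_3=79/140 ∈ [14/33, 2/3) → index 3
j=4: u_4=99/140 ∈ [2/3, 28/33) → index 4
j=5: u_5=17/20 ∈ [28/33, 10/11) → index 5
j=6: u_6=139/140 ∈ [10/11, 1) → index 6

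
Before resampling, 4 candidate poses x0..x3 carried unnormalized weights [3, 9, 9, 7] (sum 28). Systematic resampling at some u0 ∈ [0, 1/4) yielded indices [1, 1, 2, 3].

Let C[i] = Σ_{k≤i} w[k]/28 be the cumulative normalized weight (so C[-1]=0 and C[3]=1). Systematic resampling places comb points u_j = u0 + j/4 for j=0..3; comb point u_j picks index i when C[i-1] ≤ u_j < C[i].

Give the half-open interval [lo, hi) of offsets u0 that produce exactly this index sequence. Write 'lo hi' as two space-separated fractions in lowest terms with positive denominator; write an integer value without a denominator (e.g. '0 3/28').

C = [3/28, 3/7, 3/4, 1]
j=0 picked index 1: u0 ∈ [3/28, 3/7)
j=1 picked index 1: u0 ∈ [-1/7, 5/28)
j=2 picked index 2: u0 ∈ [-1/14, 1/4)
j=3 picked index 3: u0 ∈ [0, 1/4)
intersection: [3/28, 5/28)

3/28 5/28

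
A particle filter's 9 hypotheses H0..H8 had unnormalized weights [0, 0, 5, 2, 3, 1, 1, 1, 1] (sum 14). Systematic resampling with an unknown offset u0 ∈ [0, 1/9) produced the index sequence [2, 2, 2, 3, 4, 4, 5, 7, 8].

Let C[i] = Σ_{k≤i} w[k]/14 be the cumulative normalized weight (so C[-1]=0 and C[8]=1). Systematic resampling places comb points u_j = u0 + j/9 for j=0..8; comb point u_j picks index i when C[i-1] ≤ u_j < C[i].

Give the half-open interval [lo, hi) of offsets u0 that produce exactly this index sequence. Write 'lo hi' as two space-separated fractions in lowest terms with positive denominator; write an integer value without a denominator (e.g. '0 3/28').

5/63 1/9

C = [0, 0, 5/14, 1/2, 5/7, 11/14, 6/7, 13/14, 1]
j=0 picked index 2: u0 ∈ [0, 5/14)
j=1 picked index 2: u0 ∈ [-1/9, 31/126)
j=2 picked index 2: u0 ∈ [-2/9, 17/126)
j=3 picked index 3: u0 ∈ [1/42, 1/6)
j=4 picked index 4: u0 ∈ [1/18, 17/63)
j=5 picked index 4: u0 ∈ [-1/18, 10/63)
j=6 picked index 5: u0 ∈ [1/21, 5/42)
j=7 picked index 7: u0 ∈ [5/63, 19/126)
j=8 picked index 8: u0 ∈ [5/126, 1/9)
intersection: [5/63, 1/9)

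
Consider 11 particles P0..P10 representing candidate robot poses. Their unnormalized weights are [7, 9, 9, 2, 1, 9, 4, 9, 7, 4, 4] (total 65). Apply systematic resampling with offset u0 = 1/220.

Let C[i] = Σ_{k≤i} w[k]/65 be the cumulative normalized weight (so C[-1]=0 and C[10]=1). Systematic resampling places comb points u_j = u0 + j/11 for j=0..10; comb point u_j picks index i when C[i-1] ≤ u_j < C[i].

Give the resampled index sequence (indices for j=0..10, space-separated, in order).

C = [7/65, 16/65, 5/13, 27/65, 28/65, 37/65, 41/65, 10/13, 57/65, 61/65, 1]
j=0: u_0=1/220 ∈ [0, 7/65) → index 0
j=1: u_1=21/220 ∈ [0, 7/65) → index 0
j=2: u_2=41/220 ∈ [7/65, 16/65) → index 1
j=3: u_3=61/220 ∈ [16/65, 5/13) → index 2
j=4: u_4=81/220 ∈ [16/65, 5/13) → index 2
j=5: u_5=101/220 ∈ [28/65, 37/65) → index 5
j=6: u_6=11/20 ∈ [28/65, 37/65) → index 5
j=7: u_7=141/220 ∈ [41/65, 10/13) → index 7
j=8: u_8=161/220 ∈ [41/65, 10/13) → index 7
j=9: u_9=181/220 ∈ [10/13, 57/65) → index 8
j=10: u_10=201/220 ∈ [57/65, 61/65) → index 9

0 0 1 2 2 5 5 7 7 8 9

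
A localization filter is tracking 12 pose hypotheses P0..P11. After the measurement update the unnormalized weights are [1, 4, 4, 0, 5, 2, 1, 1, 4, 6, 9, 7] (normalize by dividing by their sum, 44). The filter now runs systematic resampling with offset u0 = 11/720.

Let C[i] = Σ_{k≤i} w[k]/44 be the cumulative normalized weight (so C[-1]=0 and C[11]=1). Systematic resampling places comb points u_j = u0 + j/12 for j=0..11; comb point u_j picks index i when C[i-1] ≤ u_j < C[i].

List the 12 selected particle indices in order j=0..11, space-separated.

0 1 2 4 5 8 9 9 10 10 11 11

C = [1/44, 5/44, 9/44, 9/44, 7/22, 4/11, 17/44, 9/22, 1/2, 7/11, 37/44, 1]
j=0: u_0=11/720 ∈ [0, 1/44) → index 0
j=1: u_1=71/720 ∈ [1/44, 5/44) → index 1
j=2: u_2=131/720 ∈ [5/44, 9/44) → index 2
j=3: u_3=191/720 ∈ [9/44, 7/22) → index 4
j=4: u_4=251/720 ∈ [7/22, 4/11) → index 5
j=5: u_5=311/720 ∈ [9/22, 1/2) → index 8
j=6: u_6=371/720 ∈ [1/2, 7/11) → index 9
j=7: u_7=431/720 ∈ [1/2, 7/11) → index 9
j=8: u_8=491/720 ∈ [7/11, 37/44) → index 10
j=9: u_9=551/720 ∈ [7/11, 37/44) → index 10
j=10: u_10=611/720 ∈ [37/44, 1) → index 11
j=11: u_11=671/720 ∈ [37/44, 1) → index 11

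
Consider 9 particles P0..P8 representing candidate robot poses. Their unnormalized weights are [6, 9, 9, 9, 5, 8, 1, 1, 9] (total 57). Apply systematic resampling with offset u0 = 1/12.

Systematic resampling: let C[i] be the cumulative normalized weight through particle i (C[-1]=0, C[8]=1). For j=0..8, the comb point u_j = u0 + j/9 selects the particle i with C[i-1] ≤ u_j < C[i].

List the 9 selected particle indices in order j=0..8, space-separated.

0 1 2 2 3 4 5 8 8

C = [2/19, 5/19, 8/19, 11/19, 2/3, 46/57, 47/57, 16/19, 1]
j=0: u_0=1/12 ∈ [0, 2/19) → index 0
j=1: u_1=7/36 ∈ [2/19, 5/19) → index 1
j=2: u_2=11/36 ∈ [5/19, 8/19) → index 2
j=3: u_3=5/12 ∈ [5/19, 8/19) → index 2
j=4: u_4=19/36 ∈ [8/19, 11/19) → index 3
j=5: u_5=23/36 ∈ [11/19, 2/3) → index 4
j=6: u_6=3/4 ∈ [2/3, 46/57) → index 5
j=7: u_7=31/36 ∈ [16/19, 1) → index 8
j=8: u_8=35/36 ∈ [16/19, 1) → index 8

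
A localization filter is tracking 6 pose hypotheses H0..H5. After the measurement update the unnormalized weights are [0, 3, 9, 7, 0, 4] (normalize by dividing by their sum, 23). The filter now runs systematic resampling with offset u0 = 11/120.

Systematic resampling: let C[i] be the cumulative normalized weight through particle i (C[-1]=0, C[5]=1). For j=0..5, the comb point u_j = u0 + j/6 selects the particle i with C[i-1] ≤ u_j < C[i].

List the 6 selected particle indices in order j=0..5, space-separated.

C = [0, 3/23, 12/23, 19/23, 19/23, 1]
j=0: u_0=11/120 ∈ [0, 3/23) → index 1
j=1: u_1=31/120 ∈ [3/23, 12/23) → index 2
j=2: u_2=17/40 ∈ [3/23, 12/23) → index 2
j=3: u_3=71/120 ∈ [12/23, 19/23) → index 3
j=4: u_4=91/120 ∈ [12/23, 19/23) → index 3
j=5: u_5=37/40 ∈ [19/23, 1) → index 5

1 2 2 3 3 5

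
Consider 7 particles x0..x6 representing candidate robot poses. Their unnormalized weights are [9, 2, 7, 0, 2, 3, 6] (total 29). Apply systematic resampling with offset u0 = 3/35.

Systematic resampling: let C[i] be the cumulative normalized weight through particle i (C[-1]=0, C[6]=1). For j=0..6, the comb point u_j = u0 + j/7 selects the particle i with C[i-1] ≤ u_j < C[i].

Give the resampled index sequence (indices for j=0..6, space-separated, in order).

0 0 1 2 4 6 6

C = [9/29, 11/29, 18/29, 18/29, 20/29, 23/29, 1]
j=0: u_0=3/35 ∈ [0, 9/29) → index 0
j=1: u_1=8/35 ∈ [0, 9/29) → index 0
j=2: u_2=13/35 ∈ [9/29, 11/29) → index 1
j=3: u_3=18/35 ∈ [11/29, 18/29) → index 2
j=4: u_4=23/35 ∈ [18/29, 20/29) → index 4
j=5: u_5=4/5 ∈ [23/29, 1) → index 6
j=6: u_6=33/35 ∈ [23/29, 1) → index 6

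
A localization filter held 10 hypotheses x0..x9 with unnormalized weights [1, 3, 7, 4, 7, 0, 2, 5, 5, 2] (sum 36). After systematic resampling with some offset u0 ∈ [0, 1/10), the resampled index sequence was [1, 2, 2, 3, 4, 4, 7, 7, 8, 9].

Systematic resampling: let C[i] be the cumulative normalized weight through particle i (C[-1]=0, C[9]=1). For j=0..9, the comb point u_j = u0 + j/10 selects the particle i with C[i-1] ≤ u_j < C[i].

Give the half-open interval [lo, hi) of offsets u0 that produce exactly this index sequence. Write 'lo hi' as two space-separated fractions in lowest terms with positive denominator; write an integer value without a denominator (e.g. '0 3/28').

1/15 1/10

C = [1/36, 1/9, 11/36, 5/12, 11/18, 11/18, 2/3, 29/36, 17/18, 1]
j=0 picked index 1: u0 ∈ [1/36, 1/9)
j=1 picked index 2: u0 ∈ [1/90, 37/180)
j=2 picked index 2: u0 ∈ [-4/45, 19/180)
j=3 picked index 3: u0 ∈ [1/180, 7/60)
j=4 picked index 4: u0 ∈ [1/60, 19/90)
j=5 picked index 4: u0 ∈ [-1/12, 1/9)
j=6 picked index 7: u0 ∈ [1/15, 37/180)
j=7 picked index 7: u0 ∈ [-1/30, 19/180)
j=8 picked index 8: u0 ∈ [1/180, 13/90)
j=9 picked index 9: u0 ∈ [2/45, 1/10)
intersection: [1/15, 1/10)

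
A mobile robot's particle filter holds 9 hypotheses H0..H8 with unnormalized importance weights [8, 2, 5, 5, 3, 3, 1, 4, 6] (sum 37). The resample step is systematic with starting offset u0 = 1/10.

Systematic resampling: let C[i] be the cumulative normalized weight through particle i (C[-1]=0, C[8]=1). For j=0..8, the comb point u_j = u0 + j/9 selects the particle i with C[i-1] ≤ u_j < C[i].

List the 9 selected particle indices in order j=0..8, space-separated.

C = [8/37, 10/37, 15/37, 20/37, 23/37, 26/37, 27/37, 31/37, 1]
j=0: u_0=1/10 ∈ [0, 8/37) → index 0
j=1: u_1=19/90 ∈ [0, 8/37) → index 0
j=2: u_2=29/90 ∈ [10/37, 15/37) → index 2
j=3: u_3=13/30 ∈ [15/37, 20/37) → index 3
j=4: u_4=49/90 ∈ [20/37, 23/37) → index 4
j=5: u_5=59/90 ∈ [23/37, 26/37) → index 5
j=6: u_6=23/30 ∈ [27/37, 31/37) → index 7
j=7: u_7=79/90 ∈ [31/37, 1) → index 8
j=8: u_8=89/90 ∈ [31/37, 1) → index 8

0 0 2 3 4 5 7 8 8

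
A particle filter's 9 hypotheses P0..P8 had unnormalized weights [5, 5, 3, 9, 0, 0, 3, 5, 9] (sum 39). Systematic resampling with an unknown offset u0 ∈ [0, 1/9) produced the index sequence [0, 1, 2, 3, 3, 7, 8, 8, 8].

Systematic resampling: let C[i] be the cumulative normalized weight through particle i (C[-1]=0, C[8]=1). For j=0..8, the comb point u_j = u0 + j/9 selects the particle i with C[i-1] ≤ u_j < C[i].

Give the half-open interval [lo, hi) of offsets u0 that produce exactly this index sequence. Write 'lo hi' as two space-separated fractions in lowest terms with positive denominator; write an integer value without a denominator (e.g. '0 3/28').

4/39 1/9

C = [5/39, 10/39, 1/3, 22/39, 22/39, 22/39, 25/39, 10/13, 1]
j=0 picked index 0: u0 ∈ [0, 5/39)
j=1 picked index 1: u0 ∈ [2/117, 17/117)
j=2 picked index 2: u0 ∈ [4/117, 1/9)
j=3 picked index 3: u0 ∈ [0, 3/13)
j=4 picked index 3: u0 ∈ [-1/9, 14/117)
j=5 picked index 7: u0 ∈ [10/117, 25/117)
j=6 picked index 8: u0 ∈ [4/39, 1/3)
j=7 picked index 8: u0 ∈ [-1/117, 2/9)
j=8 picked index 8: u0 ∈ [-14/117, 1/9)
intersection: [4/39, 1/9)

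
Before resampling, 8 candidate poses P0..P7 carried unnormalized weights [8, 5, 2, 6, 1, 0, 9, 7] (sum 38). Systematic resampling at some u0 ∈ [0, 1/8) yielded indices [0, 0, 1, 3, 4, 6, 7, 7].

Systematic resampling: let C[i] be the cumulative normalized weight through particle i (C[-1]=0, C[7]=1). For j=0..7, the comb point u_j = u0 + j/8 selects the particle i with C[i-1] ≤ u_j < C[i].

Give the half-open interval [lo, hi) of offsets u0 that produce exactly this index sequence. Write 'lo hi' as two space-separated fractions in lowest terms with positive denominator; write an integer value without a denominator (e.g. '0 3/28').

C = [4/19, 13/38, 15/38, 21/38, 11/19, 11/19, 31/38, 1]
j=0 picked index 0: u0 ∈ [0, 4/19)
j=1 picked index 0: u0 ∈ [-1/8, 13/152)
j=2 picked index 1: u0 ∈ [-3/76, 7/76)
j=3 picked index 3: u0 ∈ [3/152, 27/152)
j=4 picked index 4: u0 ∈ [1/19, 3/38)
j=5 picked index 6: u0 ∈ [-7/152, 29/152)
j=6 picked index 7: u0 ∈ [5/76, 1/4)
j=7 picked index 7: u0 ∈ [-9/152, 1/8)
intersection: [5/76, 3/38)

5/76 3/38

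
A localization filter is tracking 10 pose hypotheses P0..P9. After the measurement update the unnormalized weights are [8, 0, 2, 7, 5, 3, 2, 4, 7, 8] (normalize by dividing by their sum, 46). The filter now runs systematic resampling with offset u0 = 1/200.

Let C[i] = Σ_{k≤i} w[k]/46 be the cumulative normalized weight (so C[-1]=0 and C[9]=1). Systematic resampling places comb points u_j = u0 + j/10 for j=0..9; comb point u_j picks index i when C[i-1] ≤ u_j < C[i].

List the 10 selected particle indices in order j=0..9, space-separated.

0 0 2 3 4 5 7 8 8 9

C = [4/23, 4/23, 5/23, 17/46, 11/23, 25/46, 27/46, 31/46, 19/23, 1]
j=0: u_0=1/200 ∈ [0, 4/23) → index 0
j=1: u_1=21/200 ∈ [0, 4/23) → index 0
j=2: u_2=41/200 ∈ [4/23, 5/23) → index 2
j=3: u_3=61/200 ∈ [5/23, 17/46) → index 3
j=4: u_4=81/200 ∈ [17/46, 11/23) → index 4
j=5: u_5=101/200 ∈ [11/23, 25/46) → index 5
j=6: u_6=121/200 ∈ [27/46, 31/46) → index 7
j=7: u_7=141/200 ∈ [31/46, 19/23) → index 8
j=8: u_8=161/200 ∈ [31/46, 19/23) → index 8
j=9: u_9=181/200 ∈ [19/23, 1) → index 9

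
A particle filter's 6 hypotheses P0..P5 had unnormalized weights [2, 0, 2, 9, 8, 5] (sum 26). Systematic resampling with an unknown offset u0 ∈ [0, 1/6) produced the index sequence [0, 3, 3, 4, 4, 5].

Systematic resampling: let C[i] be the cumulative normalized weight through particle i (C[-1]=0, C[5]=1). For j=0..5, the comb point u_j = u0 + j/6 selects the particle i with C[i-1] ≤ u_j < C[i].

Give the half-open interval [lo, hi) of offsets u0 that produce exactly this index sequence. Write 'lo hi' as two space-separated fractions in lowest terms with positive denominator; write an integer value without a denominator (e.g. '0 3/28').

C = [1/13, 1/13, 2/13, 1/2, 21/26, 1]
j=0 picked index 0: u0 ∈ [0, 1/13)
j=1 picked index 3: u0 ∈ [-1/78, 1/3)
j=2 picked index 3: u0 ∈ [-7/39, 1/6)
j=3 picked index 4: u0 ∈ [0, 4/13)
j=4 picked index 4: u0 ∈ [-1/6, 11/78)
j=5 picked index 5: u0 ∈ [-1/39, 1/6)
intersection: [0, 1/13)

0 1/13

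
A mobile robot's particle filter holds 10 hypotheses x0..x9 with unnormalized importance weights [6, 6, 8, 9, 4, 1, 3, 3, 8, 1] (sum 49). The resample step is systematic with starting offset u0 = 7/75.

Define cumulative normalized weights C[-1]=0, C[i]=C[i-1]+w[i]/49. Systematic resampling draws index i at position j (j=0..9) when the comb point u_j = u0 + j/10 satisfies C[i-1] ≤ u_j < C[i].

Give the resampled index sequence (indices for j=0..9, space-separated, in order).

0 1 2 2 3 4 5 7 8 9

C = [6/49, 12/49, 20/49, 29/49, 33/49, 34/49, 37/49, 40/49, 48/49, 1]
j=0: u_0=7/75 ∈ [0, 6/49) → index 0
j=1: u_1=29/150 ∈ [6/49, 12/49) → index 1
j=2: u_2=22/75 ∈ [12/49, 20/49) → index 2
j=3: u_3=59/150 ∈ [12/49, 20/49) → index 2
j=4: u_4=37/75 ∈ [20/49, 29/49) → index 3
j=5: u_5=89/150 ∈ [29/49, 33/49) → index 4
j=6: u_6=52/75 ∈ [33/49, 34/49) → index 5
j=7: u_7=119/150 ∈ [37/49, 40/49) → index 7
j=8: u_8=67/75 ∈ [40/49, 48/49) → index 8
j=9: u_9=149/150 ∈ [48/49, 1) → index 9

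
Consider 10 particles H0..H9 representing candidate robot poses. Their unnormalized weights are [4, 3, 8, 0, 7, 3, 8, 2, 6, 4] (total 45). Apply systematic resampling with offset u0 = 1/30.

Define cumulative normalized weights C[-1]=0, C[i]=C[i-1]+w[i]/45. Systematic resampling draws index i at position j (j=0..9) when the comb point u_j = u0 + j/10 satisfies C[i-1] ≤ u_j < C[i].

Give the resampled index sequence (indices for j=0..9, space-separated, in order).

C = [4/45, 7/45, 1/3, 1/3, 22/45, 5/9, 11/15, 7/9, 41/45, 1]
j=0: u_0=1/30 ∈ [0, 4/45) → index 0
j=1: u_1=2/15 ∈ [4/45, 7/45) → index 1
j=2: u_2=7/30 ∈ [7/45, 1/3) → index 2
j=3: u_3=1/3 ∈ [1/3, 22/45) → index 4
j=4: u_4=13/30 ∈ [1/3, 22/45) → index 4
j=5: u_5=8/15 ∈ [22/45, 5/9) → index 5
j=6: u_6=19/30 ∈ [5/9, 11/15) → index 6
j=7: u_7=11/15 ∈ [11/15, 7/9) → index 7
j=8: u_8=5/6 ∈ [7/9, 41/45) → index 8
j=9: u_9=14/15 ∈ [41/45, 1) → index 9

0 1 2 4 4 5 6 7 8 9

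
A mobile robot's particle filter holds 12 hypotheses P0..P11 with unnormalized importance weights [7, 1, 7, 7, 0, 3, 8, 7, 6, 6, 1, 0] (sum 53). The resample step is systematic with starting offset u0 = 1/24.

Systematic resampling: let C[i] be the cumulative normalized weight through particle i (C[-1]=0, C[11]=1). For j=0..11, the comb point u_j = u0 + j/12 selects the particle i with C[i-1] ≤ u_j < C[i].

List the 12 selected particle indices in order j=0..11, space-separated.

0 0 2 3 3 5 6 7 7 8 9 9

C = [7/53, 8/53, 15/53, 22/53, 22/53, 25/53, 33/53, 40/53, 46/53, 52/53, 1, 1]
j=0: u_0=1/24 ∈ [0, 7/53) → index 0
j=1: u_1=1/8 ∈ [0, 7/53) → index 0
j=2: u_2=5/24 ∈ [8/53, 15/53) → index 2
j=3: u_3=7/24 ∈ [15/53, 22/53) → index 3
j=4: u_4=3/8 ∈ [15/53, 22/53) → index 3
j=5: u_5=11/24 ∈ [22/53, 25/53) → index 5
j=6: u_6=13/24 ∈ [25/53, 33/53) → index 6
j=7: u_7=5/8 ∈ [33/53, 40/53) → index 7
j=8: u_8=17/24 ∈ [33/53, 40/53) → index 7
j=9: u_9=19/24 ∈ [40/53, 46/53) → index 8
j=10: u_10=7/8 ∈ [46/53, 52/53) → index 9
j=11: u_11=23/24 ∈ [46/53, 52/53) → index 9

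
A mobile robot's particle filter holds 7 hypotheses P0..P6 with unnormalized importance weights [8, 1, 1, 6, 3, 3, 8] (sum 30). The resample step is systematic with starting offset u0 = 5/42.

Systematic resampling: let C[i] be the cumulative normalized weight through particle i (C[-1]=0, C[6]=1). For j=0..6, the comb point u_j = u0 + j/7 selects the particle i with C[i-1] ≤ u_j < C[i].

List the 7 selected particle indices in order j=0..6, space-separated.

C = [4/15, 3/10, 1/3, 8/15, 19/30, 11/15, 1]
j=0: u_0=5/42 ∈ [0, 4/15) → index 0
j=1: u_1=11/42 ∈ [0, 4/15) → index 0
j=2: u_2=17/42 ∈ [1/3, 8/15) → index 3
j=3: u_3=23/42 ∈ [8/15, 19/30) → index 4
j=4: u_4=29/42 ∈ [19/30, 11/15) → index 5
j=5: u_5=5/6 ∈ [11/15, 1) → index 6
j=6: u_6=41/42 ∈ [11/15, 1) → index 6

0 0 3 4 5 6 6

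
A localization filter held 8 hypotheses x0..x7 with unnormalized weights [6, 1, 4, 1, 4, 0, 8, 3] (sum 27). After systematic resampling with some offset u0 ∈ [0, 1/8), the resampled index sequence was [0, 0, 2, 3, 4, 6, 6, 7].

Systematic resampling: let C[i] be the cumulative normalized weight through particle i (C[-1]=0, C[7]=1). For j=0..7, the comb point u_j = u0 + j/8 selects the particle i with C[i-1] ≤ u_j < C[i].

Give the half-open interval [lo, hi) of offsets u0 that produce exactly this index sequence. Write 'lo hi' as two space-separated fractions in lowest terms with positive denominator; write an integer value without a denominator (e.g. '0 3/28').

7/216 5/72

C = [2/9, 7/27, 11/27, 4/9, 16/27, 16/27, 8/9, 1]
j=0 picked index 0: u0 ∈ [0, 2/9)
j=1 picked index 0: u0 ∈ [-1/8, 7/72)
j=2 picked index 2: u0 ∈ [1/108, 17/108)
j=3 picked index 3: u0 ∈ [7/216, 5/72)
j=4 picked index 4: u0 ∈ [-1/18, 5/54)
j=5 picked index 6: u0 ∈ [-7/216, 19/72)
j=6 picked index 6: u0 ∈ [-17/108, 5/36)
j=7 picked index 7: u0 ∈ [1/72, 1/8)
intersection: [7/216, 5/72)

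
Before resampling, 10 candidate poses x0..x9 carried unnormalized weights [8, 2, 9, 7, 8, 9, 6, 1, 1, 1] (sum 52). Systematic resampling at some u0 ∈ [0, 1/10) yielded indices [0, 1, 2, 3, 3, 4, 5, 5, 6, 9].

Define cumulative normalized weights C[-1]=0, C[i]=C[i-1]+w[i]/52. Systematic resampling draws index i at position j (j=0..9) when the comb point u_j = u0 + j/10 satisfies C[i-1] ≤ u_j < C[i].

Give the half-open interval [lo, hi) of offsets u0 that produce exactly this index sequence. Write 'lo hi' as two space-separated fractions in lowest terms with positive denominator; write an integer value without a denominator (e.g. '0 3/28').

21/260 6/65

C = [2/13, 5/26, 19/52, 1/2, 17/26, 43/52, 49/52, 25/26, 51/52, 1]
j=0 picked index 0: u0 ∈ [0, 2/13)
j=1 picked index 1: u0 ∈ [7/130, 6/65)
j=2 picked index 2: u0 ∈ [-1/130, 43/260)
j=3 picked index 3: u0 ∈ [17/260, 1/5)
j=4 picked index 3: u0 ∈ [-9/260, 1/10)
j=5 picked index 4: u0 ∈ [0, 2/13)
j=6 picked index 5: u0 ∈ [7/130, 59/260)
j=7 picked index 5: u0 ∈ [-3/65, 33/260)
j=8 picked index 6: u0 ∈ [7/260, 37/260)
j=9 picked index 9: u0 ∈ [21/260, 1/10)
intersection: [21/260, 6/65)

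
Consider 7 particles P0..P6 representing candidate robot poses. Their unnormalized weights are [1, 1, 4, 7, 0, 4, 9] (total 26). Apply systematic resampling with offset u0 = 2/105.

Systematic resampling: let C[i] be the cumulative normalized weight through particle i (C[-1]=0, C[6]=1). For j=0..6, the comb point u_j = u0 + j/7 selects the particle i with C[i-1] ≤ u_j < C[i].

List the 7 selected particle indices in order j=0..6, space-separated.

0 2 3 3 5 6 6

C = [1/26, 1/13, 3/13, 1/2, 1/2, 17/26, 1]
j=0: u_0=2/105 ∈ [0, 1/26) → index 0
j=1: u_1=17/105 ∈ [1/13, 3/13) → index 2
j=2: u_2=32/105 ∈ [3/13, 1/2) → index 3
j=3: u_3=47/105 ∈ [3/13, 1/2) → index 3
j=4: u_4=62/105 ∈ [1/2, 17/26) → index 5
j=5: u_5=11/15 ∈ [17/26, 1) → index 6
j=6: u_6=92/105 ∈ [17/26, 1) → index 6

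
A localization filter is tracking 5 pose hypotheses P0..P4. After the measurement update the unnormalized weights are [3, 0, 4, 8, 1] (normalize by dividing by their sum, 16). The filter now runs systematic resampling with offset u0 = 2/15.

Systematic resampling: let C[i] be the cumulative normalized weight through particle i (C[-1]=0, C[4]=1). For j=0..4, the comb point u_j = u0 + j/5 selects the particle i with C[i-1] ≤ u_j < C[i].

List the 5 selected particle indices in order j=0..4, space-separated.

0 2 3 3 3

C = [3/16, 3/16, 7/16, 15/16, 1]
j=0: u_0=2/15 ∈ [0, 3/16) → index 0
j=1: u_1=1/3 ∈ [3/16, 7/16) → index 2
j=2: u_2=8/15 ∈ [7/16, 15/16) → index 3
j=3: u_3=11/15 ∈ [7/16, 15/16) → index 3
j=4: u_4=14/15 ∈ [7/16, 15/16) → index 3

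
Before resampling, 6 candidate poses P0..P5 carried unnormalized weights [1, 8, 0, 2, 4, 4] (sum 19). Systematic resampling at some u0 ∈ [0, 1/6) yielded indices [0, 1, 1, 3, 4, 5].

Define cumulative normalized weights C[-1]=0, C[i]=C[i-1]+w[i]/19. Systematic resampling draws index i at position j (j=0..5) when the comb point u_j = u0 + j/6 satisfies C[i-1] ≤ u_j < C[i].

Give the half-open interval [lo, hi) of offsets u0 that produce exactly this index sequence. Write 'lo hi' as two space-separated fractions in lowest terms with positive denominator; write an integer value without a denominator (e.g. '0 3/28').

0 1/19

C = [1/19, 9/19, 9/19, 11/19, 15/19, 1]
j=0 picked index 0: u0 ∈ [0, 1/19)
j=1 picked index 1: u0 ∈ [-13/114, 35/114)
j=2 picked index 1: u0 ∈ [-16/57, 8/57)
j=3 picked index 3: u0 ∈ [-1/38, 3/38)
j=4 picked index 4: u0 ∈ [-5/57, 7/57)
j=5 picked index 5: u0 ∈ [-5/114, 1/6)
intersection: [0, 1/19)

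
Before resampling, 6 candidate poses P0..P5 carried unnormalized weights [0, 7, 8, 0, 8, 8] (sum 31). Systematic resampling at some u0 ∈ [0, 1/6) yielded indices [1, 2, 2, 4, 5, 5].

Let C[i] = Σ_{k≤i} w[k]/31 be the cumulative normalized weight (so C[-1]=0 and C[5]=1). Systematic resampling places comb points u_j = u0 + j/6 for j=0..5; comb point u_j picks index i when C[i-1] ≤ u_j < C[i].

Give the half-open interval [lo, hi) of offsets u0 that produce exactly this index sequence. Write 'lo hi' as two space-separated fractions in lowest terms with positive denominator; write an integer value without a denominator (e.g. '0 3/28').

C = [0, 7/31, 15/31, 15/31, 23/31, 1]
j=0 picked index 1: u0 ∈ [0, 7/31)
j=1 picked index 2: u0 ∈ [11/186, 59/186)
j=2 picked index 2: u0 ∈ [-10/93, 14/93)
j=3 picked index 4: u0 ∈ [-1/62, 15/62)
j=4 picked index 5: u0 ∈ [7/93, 1/3)
j=5 picked index 5: u0 ∈ [-17/186, 1/6)
intersection: [7/93, 14/93)

7/93 14/93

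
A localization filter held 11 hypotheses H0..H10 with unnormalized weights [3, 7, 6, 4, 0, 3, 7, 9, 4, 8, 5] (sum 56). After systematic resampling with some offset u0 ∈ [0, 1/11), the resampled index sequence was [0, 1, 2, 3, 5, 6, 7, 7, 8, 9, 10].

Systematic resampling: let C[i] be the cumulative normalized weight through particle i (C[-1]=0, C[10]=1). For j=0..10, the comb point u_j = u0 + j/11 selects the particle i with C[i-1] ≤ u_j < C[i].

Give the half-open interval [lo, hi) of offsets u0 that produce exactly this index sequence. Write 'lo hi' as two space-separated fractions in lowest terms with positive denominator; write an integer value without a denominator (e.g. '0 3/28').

C = [3/56, 5/28, 2/7, 5/14, 5/14, 23/56, 15/28, 39/56, 43/56, 51/56, 1]
j=0 picked index 0: u0 ∈ [0, 3/56)
j=1 picked index 1: u0 ∈ [-23/616, 27/308)
j=2 picked index 2: u0 ∈ [-1/308, 8/77)
j=3 picked index 3: u0 ∈ [1/77, 13/154)
j=4 picked index 5: u0 ∈ [-1/154, 29/616)
j=5 picked index 6: u0 ∈ [-27/616, 25/308)
j=6 picked index 7: u0 ∈ [-3/308, 93/616)
j=7 picked index 7: u0 ∈ [-31/308, 37/616)
j=8 picked index 8: u0 ∈ [-19/616, 25/616)
j=9 picked index 9: u0 ∈ [-31/616, 57/616)
j=10 picked index 10: u0 ∈ [1/616, 1/11)
intersection: [1/77, 25/616)

1/77 25/616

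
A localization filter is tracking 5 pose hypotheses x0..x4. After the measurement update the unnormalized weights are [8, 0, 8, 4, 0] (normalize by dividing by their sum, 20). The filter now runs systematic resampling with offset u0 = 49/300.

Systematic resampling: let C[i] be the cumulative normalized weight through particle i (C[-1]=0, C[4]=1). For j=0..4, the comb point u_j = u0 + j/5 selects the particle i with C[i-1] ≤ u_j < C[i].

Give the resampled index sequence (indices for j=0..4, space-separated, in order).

0 0 2 2 3

C = [2/5, 2/5, 4/5, 1, 1]
j=0: u_0=49/300 ∈ [0, 2/5) → index 0
j=1: u_1=109/300 ∈ [0, 2/5) → index 0
j=2: u_2=169/300 ∈ [2/5, 4/5) → index 2
j=3: u_3=229/300 ∈ [2/5, 4/5) → index 2
j=4: u_4=289/300 ∈ [4/5, 1) → index 3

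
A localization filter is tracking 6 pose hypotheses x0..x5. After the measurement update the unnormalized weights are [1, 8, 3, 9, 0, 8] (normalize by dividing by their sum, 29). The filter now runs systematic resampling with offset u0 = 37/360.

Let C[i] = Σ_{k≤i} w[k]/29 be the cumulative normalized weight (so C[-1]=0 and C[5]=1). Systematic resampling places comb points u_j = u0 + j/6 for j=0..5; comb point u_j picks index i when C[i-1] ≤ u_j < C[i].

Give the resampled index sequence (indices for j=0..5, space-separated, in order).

1 1 3 3 5 5

C = [1/29, 9/29, 12/29, 21/29, 21/29, 1]
j=0: u_0=37/360 ∈ [1/29, 9/29) → index 1
j=1: u_1=97/360 ∈ [1/29, 9/29) → index 1
j=2: u_2=157/360 ∈ [12/29, 21/29) → index 3
j=3: u_3=217/360 ∈ [12/29, 21/29) → index 3
j=4: u_4=277/360 ∈ [21/29, 1) → index 5
j=5: u_5=337/360 ∈ [21/29, 1) → index 5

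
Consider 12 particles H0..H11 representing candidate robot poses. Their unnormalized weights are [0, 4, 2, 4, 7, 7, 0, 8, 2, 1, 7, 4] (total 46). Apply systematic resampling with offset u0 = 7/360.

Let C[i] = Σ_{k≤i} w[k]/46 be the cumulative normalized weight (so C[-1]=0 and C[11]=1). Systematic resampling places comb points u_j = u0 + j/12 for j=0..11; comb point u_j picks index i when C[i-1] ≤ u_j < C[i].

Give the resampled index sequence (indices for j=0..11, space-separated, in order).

C = [0, 2/23, 3/23, 5/23, 17/46, 12/23, 12/23, 16/23, 17/23, 35/46, 21/23, 1]
j=0: u_0=7/360 ∈ [0, 2/23) → index 1
j=1: u_1=37/360 ∈ [2/23, 3/23) → index 2
j=2: u_2=67/360 ∈ [3/23, 5/23) → index 3
j=3: u_3=97/360 ∈ [5/23, 17/46) → index 4
j=4: u_4=127/360 ∈ [5/23, 17/46) → index 4
j=5: u_5=157/360 ∈ [17/46, 12/23) → index 5
j=6: u_6=187/360 ∈ [17/46, 12/23) → index 5
j=7: u_7=217/360 ∈ [12/23, 16/23) → index 7
j=8: u_8=247/360 ∈ [12/23, 16/23) → index 7
j=9: u_9=277/360 ∈ [35/46, 21/23) → index 10
j=10: u_10=307/360 ∈ [35/46, 21/23) → index 10
j=11: u_11=337/360 ∈ [21/23, 1) → index 11

1 2 3 4 4 5 5 7 7 10 10 11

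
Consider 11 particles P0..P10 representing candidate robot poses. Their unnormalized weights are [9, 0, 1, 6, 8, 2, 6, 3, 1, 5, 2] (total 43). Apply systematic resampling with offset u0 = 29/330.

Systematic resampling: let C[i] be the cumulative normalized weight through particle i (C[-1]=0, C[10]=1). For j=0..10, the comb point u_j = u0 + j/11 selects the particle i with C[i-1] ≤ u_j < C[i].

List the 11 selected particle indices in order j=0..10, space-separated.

C = [9/43, 9/43, 10/43, 16/43, 24/43, 26/43, 32/43, 35/43, 36/43, 41/43, 1]
j=0: u_0=29/330 ∈ [0, 9/43) → index 0
j=1: u_1=59/330 ∈ [0, 9/43) → index 0
j=2: u_2=89/330 ∈ [10/43, 16/43) → index 3
j=3: u_3=119/330 ∈ [10/43, 16/43) → index 3
j=4: u_4=149/330 ∈ [16/43, 24/43) → index 4
j=5: u_5=179/330 ∈ [16/43, 24/43) → index 4
j=6: u_6=19/30 ∈ [26/43, 32/43) → index 6
j=7: u_7=239/330 ∈ [26/43, 32/43) → index 6
j=8: u_8=269/330 ∈ [35/43, 36/43) → index 8
j=9: u_9=299/330 ∈ [36/43, 41/43) → index 9
j=10: u_10=329/330 ∈ [41/43, 1) → index 10

0 0 3 3 4 4 6 6 8 9 10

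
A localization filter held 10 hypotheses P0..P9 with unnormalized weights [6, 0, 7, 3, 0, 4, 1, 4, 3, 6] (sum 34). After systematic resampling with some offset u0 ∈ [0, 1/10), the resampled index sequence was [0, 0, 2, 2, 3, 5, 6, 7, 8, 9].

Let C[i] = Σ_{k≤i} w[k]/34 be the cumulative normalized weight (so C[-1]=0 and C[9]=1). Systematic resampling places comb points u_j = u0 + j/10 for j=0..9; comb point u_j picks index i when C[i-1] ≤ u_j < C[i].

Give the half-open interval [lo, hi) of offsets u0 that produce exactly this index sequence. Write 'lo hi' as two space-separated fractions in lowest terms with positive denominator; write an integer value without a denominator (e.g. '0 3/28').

C = [3/17, 3/17, 13/34, 8/17, 8/17, 10/17, 21/34, 25/34, 14/17, 1]
j=0 picked index 0: u0 ∈ [0, 3/17)
j=1 picked index 0: u0 ∈ [-1/10, 13/170)
j=2 picked index 2: u0 ∈ [-2/85, 31/170)
j=3 picked index 2: u0 ∈ [-21/170, 7/85)
j=4 picked index 3: u0 ∈ [-3/170, 6/85)
j=5 picked index 5: u0 ∈ [-1/34, 3/34)
j=6 picked index 6: u0 ∈ [-1/85, 3/170)
j=7 picked index 7: u0 ∈ [-7/85, 3/85)
j=8 picked index 8: u0 ∈ [-11/170, 2/85)
j=9 picked index 9: u0 ∈ [-13/170, 1/10)
intersection: [0, 3/170)

0 3/170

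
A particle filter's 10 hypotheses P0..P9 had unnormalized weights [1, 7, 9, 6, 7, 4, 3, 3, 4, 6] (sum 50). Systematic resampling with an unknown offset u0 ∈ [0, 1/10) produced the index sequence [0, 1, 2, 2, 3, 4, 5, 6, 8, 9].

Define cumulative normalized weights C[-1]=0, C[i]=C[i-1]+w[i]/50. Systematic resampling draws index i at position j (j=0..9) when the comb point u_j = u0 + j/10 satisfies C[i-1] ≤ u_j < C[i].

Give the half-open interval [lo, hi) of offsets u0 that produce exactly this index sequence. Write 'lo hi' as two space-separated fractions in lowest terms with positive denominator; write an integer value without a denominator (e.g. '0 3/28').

0 1/50

C = [1/50, 4/25, 17/50, 23/50, 3/5, 17/25, 37/50, 4/5, 22/25, 1]
j=0 picked index 0: u0 ∈ [0, 1/50)
j=1 picked index 1: u0 ∈ [-2/25, 3/50)
j=2 picked index 2: u0 ∈ [-1/25, 7/50)
j=3 picked index 2: u0 ∈ [-7/50, 1/25)
j=4 picked index 3: u0 ∈ [-3/50, 3/50)
j=5 picked index 4: u0 ∈ [-1/25, 1/10)
j=6 picked index 5: u0 ∈ [0, 2/25)
j=7 picked index 6: u0 ∈ [-1/50, 1/25)
j=8 picked index 8: u0 ∈ [0, 2/25)
j=9 picked index 9: u0 ∈ [-1/50, 1/10)
intersection: [0, 1/50)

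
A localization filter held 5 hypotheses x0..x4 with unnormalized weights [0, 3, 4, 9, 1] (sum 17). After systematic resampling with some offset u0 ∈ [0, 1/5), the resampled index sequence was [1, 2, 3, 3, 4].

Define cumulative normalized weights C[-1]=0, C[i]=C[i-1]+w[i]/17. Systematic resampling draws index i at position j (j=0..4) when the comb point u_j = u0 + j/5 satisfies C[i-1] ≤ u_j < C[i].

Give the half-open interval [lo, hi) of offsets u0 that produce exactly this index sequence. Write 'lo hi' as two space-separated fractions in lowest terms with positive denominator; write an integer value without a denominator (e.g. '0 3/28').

12/85 3/17

C = [0, 3/17, 7/17, 16/17, 1]
j=0 picked index 1: u0 ∈ [0, 3/17)
j=1 picked index 2: u0 ∈ [-2/85, 18/85)
j=2 picked index 3: u0 ∈ [1/85, 46/85)
j=3 picked index 3: u0 ∈ [-16/85, 29/85)
j=4 picked index 4: u0 ∈ [12/85, 1/5)
intersection: [12/85, 3/17)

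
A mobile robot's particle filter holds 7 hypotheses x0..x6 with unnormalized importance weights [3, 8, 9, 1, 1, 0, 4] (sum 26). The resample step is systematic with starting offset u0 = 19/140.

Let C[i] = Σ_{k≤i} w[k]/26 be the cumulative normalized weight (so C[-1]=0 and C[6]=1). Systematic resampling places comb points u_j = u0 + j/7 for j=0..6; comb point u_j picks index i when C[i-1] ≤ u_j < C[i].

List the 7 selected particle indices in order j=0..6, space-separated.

1 1 1 2 2 6 6

C = [3/26, 11/26, 10/13, 21/26, 11/13, 11/13, 1]
j=0: u_0=19/140 ∈ [3/26, 11/26) → index 1
j=1: u_1=39/140 ∈ [3/26, 11/26) → index 1
j=2: u_2=59/140 ∈ [3/26, 11/26) → index 1
j=3: u_3=79/140 ∈ [11/26, 10/13) → index 2
j=4: u_4=99/140 ∈ [11/26, 10/13) → index 2
j=5: u_5=17/20 ∈ [11/13, 1) → index 6
j=6: u_6=139/140 ∈ [11/13, 1) → index 6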